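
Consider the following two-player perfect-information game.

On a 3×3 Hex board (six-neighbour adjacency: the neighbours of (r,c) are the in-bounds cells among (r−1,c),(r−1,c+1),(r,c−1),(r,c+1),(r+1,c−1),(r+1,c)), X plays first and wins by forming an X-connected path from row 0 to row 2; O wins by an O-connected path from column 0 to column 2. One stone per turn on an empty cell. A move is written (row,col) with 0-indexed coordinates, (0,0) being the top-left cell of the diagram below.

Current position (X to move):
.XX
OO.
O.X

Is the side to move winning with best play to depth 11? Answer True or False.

X winning at [.XX/OO./O.X]: True

p1 X@[.XX/OO./O.X]: (0,0)[XXX/OO./O.X]-1 (1,2)[.XX/OOX/O.X]+1* (2,1)[.XX/OO./OXX]-1
p2 O@[.XX/OOX/O.X] terminal -1; root [.XX/OO./O.X] d11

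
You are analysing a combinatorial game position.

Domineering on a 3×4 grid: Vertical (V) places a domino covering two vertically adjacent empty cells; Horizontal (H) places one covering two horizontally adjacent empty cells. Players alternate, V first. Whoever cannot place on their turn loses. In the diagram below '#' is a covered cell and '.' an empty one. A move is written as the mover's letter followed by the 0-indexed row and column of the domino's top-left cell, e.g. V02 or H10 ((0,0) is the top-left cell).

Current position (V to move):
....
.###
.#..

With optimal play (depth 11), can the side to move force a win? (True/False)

V winning at [..../.###/.#..]: False

[..../.###/.#..] V move#1: V00:-1/#.../####/.#..*, V10:-1/..../####/##..
[#.../####/.#..] H move#2: H01:+1/###./####/.#..*, H02:+1/#.##/####/.#.., H22:+1/#.../####/.###
[###./####/.#..] end (terminal -1, V#3); searched ..../.###/.#.. to 11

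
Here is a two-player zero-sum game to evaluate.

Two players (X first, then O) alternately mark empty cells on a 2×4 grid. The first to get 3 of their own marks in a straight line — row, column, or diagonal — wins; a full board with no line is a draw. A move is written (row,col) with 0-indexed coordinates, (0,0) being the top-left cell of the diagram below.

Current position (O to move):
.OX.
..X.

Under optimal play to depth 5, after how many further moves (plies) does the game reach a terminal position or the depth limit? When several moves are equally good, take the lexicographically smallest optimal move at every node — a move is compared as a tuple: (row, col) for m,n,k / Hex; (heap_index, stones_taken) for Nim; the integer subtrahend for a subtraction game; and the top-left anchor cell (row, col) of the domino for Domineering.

PV length from [.OX./..X.]: 5 plies

p1 O@[.OX./..X.]: (0,0)[OOX./..X.]-1 (0,3)[.OXO/..X.]-1 (1,0)[.OX./O.X.]+0* (1,1)[.OX./.OX.]+0 (1,3)[.OX./..XO]+0
p2 X@[.OX./O.X.]: (0,0)[XOX./O.X.]+0* (0,3)[.OXX/O.X.]+0 (1,1)[.OX./OXX.]+0 (1,3)[.OX./O.XX]+0
p3 O@[XOX./O.X.]: (0,3)[XOXO/O.X.]+0* (1,1)[XOX./OOX.]+0 (1,3)[XOX./O.XO]+0
p4 X@[XOXO/O.X.]: (1,1)[XOXO/OXX.]+0* (1,3)[XOXO/O.XX]+0
p5 O@[XOXO/OXX.]: (1,3)[XOXO/OXXO]+0*
p6 X@[XOXO/OXXO] terminal +0; root [.OX./..X.] d5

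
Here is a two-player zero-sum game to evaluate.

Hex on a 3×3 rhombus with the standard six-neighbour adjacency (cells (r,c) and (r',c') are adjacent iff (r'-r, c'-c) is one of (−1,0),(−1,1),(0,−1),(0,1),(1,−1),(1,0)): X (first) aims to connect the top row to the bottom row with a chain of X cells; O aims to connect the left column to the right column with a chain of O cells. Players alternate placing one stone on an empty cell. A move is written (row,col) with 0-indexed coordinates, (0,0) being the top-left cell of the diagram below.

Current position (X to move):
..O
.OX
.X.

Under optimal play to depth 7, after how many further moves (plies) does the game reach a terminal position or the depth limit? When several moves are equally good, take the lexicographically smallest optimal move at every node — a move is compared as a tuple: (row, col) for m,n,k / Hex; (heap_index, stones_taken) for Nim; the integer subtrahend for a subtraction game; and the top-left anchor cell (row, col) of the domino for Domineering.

PV length from [..O/.OX/.X.]: 4 plies

ply 1, X at ..O/.OX/.X. | (0,0)=-1→X.O/.OX/.X.*; (0,1)=-1→.XO/.OX/.X.; (1,0)=-1→..O/XOX/.X.; (2,0)=-1→..O/.OX/XX.; (2,2)=-1→..O/.OX/.XX
ply 2, O at X.O/.OX/.X. | (0,1)=+1→XOO/.OX/.X.*; (1,0)=+1→X.O/OOX/.X.; (2,0)=+1→X.O/.OX/OX.; (2,2)=+1→X.O/.OX/.XO
ply 3, X at XOO/.OX/.X. | (1,0)=-1→XOO/XOX/.X.*; (2,0)=-1→XOO/.OX/XX.; (2,2)=-1→XOO/.OX/.XX
ply 4, O at XOO/XOX/.X. | (2,0)=+1→XOO/XOX/OX.*; (2,2)=-1→XOO/XOX/.XO
ply 5: XOO/XOX/OX. is terminal -1 (X); from ..O/.OX/.X. depth 7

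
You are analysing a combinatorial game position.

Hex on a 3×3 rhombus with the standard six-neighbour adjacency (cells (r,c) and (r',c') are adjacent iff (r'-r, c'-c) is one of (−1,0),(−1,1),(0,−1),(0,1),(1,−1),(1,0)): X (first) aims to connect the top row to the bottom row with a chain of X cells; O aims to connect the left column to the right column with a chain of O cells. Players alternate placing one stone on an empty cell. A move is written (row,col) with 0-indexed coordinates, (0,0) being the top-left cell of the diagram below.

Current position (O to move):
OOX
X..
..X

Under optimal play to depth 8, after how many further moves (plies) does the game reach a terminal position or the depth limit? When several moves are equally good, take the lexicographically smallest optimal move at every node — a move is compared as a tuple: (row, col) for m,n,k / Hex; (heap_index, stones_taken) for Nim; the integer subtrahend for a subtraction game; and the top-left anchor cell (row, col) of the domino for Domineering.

[OOX/X../..X] O move#1: (1,1):-1/OOX/XO./..X*, (1,2):-1/OOX/X.O/..X, (2,0):-1/OOX/X../O.X, (2,1):-1/OOX/X../.OX
[OOX/XO./..X] X move#2: (1,2):+1/OOX/XOX/..X*, (2,0):-1/OOX/XO./X.X, (2,1):-1/OOX/XO./.XX
[OOX/XOX/..X] end (terminal -1, O#3); searched OOX/X../..X to 8

PV length from [OOX/X../..X]: 2 plies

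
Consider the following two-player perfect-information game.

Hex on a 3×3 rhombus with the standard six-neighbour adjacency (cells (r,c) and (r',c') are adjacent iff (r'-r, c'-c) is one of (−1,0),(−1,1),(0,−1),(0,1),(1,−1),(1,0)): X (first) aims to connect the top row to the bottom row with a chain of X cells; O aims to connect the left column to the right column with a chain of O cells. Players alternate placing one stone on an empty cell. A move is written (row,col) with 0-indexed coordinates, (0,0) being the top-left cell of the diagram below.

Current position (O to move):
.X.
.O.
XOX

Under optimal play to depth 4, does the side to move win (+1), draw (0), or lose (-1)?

p1 O@[.X./.O./XOX]: (0,0)[OX./.O./XOX]-1 (0,2)[.XO/.O./XOX]-1 (1,0)[.X./OO./XOX]+1* (1,2)[.X./.OO/XOX]-1
p2 X@[.X./OO./XOX]: (0,0)[XX./OO./XOX]-1* (0,2)[.XX/OO./XOX]-1 (1,2)[.X./OOX/XOX]-1
p3 O@[XX./OO./XOX]: (0,2)[XXO/OO./XOX]+1* (1,2)[XX./OOO/XOX]+1
p4 X@[XXO/OO./XOX] terminal -1; root [.X./.O./XOX] d4

value(.X./.O./XOX, O) = +1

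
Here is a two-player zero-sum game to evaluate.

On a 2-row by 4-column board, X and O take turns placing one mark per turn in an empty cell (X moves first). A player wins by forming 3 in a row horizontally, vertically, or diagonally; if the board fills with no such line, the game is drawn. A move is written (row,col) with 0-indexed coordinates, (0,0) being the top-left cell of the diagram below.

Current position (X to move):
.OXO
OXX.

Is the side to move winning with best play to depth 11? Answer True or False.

X winning at [.OXO/OXX.]: True

p1 X@[.OXO/OXX.]: (0,0)[XOXO/OXX.]+0 (1,3)[.OXO/OXXX]+1*
p2 O@[.OXO/OXXX] terminal -1; root [.OXO/OXX.] d11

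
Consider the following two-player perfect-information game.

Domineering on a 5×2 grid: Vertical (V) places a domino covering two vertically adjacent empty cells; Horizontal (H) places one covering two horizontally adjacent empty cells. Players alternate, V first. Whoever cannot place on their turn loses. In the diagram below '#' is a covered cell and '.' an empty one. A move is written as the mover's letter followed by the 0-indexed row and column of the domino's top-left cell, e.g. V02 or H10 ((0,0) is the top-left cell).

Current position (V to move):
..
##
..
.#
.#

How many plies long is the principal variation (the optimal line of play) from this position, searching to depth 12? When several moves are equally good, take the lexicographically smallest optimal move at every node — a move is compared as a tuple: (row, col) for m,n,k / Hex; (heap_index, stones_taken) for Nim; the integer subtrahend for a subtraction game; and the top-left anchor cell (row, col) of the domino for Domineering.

PV length from [../##/../.#/.#]: 2 plies

ply 1, V at ../##/../.#/.# | V20=-1→../##/#./##/.#*; V30=-1→../##/../##/##
ply 2, H at ../##/#./##/.# | H00=+1→##/##/#./##/.#*
ply 3: ##/##/#./##/.# is terminal -1 (V); from ../##/../.#/.# depth 12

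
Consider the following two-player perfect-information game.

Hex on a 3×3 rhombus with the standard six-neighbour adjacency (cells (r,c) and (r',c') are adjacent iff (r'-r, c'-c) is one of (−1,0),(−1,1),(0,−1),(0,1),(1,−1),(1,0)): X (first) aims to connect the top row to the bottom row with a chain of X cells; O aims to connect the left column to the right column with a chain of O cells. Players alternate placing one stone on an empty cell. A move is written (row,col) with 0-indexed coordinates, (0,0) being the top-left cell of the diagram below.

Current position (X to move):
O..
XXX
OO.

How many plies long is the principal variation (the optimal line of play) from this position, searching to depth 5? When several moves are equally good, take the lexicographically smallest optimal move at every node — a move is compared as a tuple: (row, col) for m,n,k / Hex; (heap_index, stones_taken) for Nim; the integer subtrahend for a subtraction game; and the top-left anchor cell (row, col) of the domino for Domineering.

PV length from [O../XXX/OO.]: 3 plies

ply 1, X at O../XXX/OO. | (0,1)=-1→OX./XXX/OO.; (0,2)=-1→O.X/XXX/OO.; (2,2)=+1→O../XXX/OOX*
ply 2, O at O../XXX/OOX | (0,1)=-1→OO./XXX/OOX*; (0,2)=-1→O.O/XXX/OOX
ply 3, X at OO./XXX/OOX | (0,2)=+1→OOX/XXX/OOX*
ply 4: OOX/XXX/OOX is terminal -1 (O); from O../XXX/OO. depth 5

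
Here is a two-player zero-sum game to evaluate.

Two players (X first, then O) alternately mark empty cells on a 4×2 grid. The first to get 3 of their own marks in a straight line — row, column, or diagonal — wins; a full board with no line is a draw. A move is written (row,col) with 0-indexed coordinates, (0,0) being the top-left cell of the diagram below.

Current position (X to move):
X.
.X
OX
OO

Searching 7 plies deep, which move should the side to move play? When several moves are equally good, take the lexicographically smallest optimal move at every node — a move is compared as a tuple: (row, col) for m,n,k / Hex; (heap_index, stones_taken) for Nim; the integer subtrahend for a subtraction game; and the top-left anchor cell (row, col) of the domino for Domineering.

X's best at [X./.X/OX/OO]: (0,1)

p1 X@[X./.X/OX/OO]: (0,1)[XX/.X/OX/OO]+1* (1,0)[X./XX/OX/OO]+0
p2 O@[XX/.X/OX/OO] terminal -1; root [X./.X/OX/OO] d7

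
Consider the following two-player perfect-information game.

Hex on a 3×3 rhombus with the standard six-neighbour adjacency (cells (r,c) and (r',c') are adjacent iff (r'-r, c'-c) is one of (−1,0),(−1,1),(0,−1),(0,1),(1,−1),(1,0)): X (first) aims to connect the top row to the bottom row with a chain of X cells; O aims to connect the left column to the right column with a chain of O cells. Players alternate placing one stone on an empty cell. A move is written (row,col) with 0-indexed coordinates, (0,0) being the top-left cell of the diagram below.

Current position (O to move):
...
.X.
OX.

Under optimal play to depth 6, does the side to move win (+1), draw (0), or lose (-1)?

value(.../.X./OX., O) = -1

[.../.X./OX.] O move#1: (0,0):-1/O../.X./OX.*, (0,1):-1/.O./.X./OX., (0,2):-1/..O/.X./OX., (1,0):-1/.../OX./OX., (1,2):-1/.../.XO/OX., (2,2):-1/.../.X./OXO
[O../.X./OX.] X move#2: (0,1):+1/OX./.X./OX.*, (0,2):+1/O.X/.X./OX., (1,0):+1/O../XX./OX., (1,2):+1/O../.XX/OX., (2,2):+1/O../.X./OXX
[OX./.X./OX.] end (terminal -1, O#3); searched .../.X./OX. to 6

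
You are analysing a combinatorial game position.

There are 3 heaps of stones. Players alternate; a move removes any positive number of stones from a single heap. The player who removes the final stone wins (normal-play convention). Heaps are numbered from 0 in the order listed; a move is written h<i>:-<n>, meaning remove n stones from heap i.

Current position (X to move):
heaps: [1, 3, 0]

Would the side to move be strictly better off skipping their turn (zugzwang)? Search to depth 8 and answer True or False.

p1 X@[(1,3,0)]: h0:-1[(0,3,0)]-1 h1:-1[(1,2,0)]-1 h1:-2[(1,1,0)]+1* h1:-3[(1,0,0)]-1
p2 O@[(1,1,0)]: h0:-1[(0,1,0)]-1* h1:-1[(1,0,0)]-1
p3 X@[(0,1,0)]: h1:-1[(0,0,0)]+1*
p4 O@[(0,0,0)] terminal -1; root [(1,3,0)] d8
suppose X passes — search the same position with O to move:
pass> p1 O@[(1,3,0)]: h0:-1[(0,3,0)]-1 h1:-1[(1,2,0)]-1 h1:-2[(1,1,0)]+1* h1:-3[(1,0,0)]-1
pass> p2 X@[(1,1,0)]: h0:-1[(0,1,0)]-1* h1:-1[(1,0,0)]-1
pass> p3 O@[(0,1,0)]: h1:-1[(0,0,0)]+1*
pass> p4 X@[(0,0,0)] terminal -1; root [(1,3,0)] d8
for X: play +1, pass -1

zugzwang((1,3,0), X) = False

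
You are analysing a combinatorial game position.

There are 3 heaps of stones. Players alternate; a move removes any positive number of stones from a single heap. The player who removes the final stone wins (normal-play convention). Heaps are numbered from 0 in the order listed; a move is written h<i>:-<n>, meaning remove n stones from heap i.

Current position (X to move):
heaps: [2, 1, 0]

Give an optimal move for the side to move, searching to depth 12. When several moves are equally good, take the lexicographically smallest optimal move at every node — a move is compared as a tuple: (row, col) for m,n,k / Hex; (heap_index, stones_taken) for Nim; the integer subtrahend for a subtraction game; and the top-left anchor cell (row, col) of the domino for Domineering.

ply 1, X at (2,1,0) | h0:-1=+1→(1,1,0)*; h0:-2=-1→(0,1,0); h1:-1=-1→(2,0,0)
ply 2, O at (1,1,0) | h0:-1=-1→(0,1,0)*; h1:-1=-1→(1,0,0)
ply 3, X at (0,1,0) | h1:-1=+1→(0,0,0)*
ply 4: (0,0,0) is terminal -1 (O); from (2,1,0) depth 12

X's best at [(2,1,0)]: h0:-1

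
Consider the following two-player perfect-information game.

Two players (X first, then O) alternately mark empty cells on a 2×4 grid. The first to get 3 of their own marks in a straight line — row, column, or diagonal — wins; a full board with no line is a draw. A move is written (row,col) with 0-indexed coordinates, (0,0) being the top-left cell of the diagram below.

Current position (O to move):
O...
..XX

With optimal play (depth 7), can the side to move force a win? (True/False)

[O.../..XX] O move#1: (0,1):-1/OO../..XX, (0,2):-1/O.O./..XX, (0,3):-1/O..O/..XX, (1,0):-1/O.../O.XX, (1,1):+0/O.../.OXX*
[O.../.OXX] X move#2: (0,1):+0/OX../.OXX*, (0,2):+0/O.X./.OXX, (0,3):+0/O..X/.OXX, (1,0):+0/O.../XOXX
[OX../.OXX] O move#3: (0,2):+0/OXO./.OXX*, (0,3):+0/OX.O/.OXX, (1,0):+0/OX../OOXX
[OXO./.OXX] X move#4: (0,3):+0/OXOX/.OXX*, (1,0):+0/OXO./XOXX
[OXOX/.OXX] O move#5: (1,0):+0/OXOX/OOXX*
[OXOX/OOXX] end (terminal +0, X#6); searched O.../..XX to 7

O winning at [O.../..XX]: False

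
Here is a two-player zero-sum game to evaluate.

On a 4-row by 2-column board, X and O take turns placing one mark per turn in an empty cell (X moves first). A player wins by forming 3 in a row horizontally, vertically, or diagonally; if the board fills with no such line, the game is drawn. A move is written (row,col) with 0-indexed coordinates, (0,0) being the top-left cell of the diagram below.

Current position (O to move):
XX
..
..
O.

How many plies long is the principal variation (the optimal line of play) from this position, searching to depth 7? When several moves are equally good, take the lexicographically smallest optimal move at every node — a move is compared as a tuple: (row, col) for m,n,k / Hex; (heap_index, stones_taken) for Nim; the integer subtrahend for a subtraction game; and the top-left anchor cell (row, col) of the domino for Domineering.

PV length from [XX/../../O.]: 5 plies

ply 1, O at XX/../../O. | (1,0)=+0→XX/O./../O.*; (1,1)=+0→XX/.O/../O.; (2,0)=+0→XX/../O./O.; (2,1)=+0→XX/../.O/O.; (3,1)=+0→XX/../../OO
ply 2, X at XX/O./../O. | (1,1)=-1→XX/OX/../O.; (2,0)=+0→XX/O./X./O.*; (2,1)=-1→XX/O./.X/O.; (3,1)=-1→XX/O./../OX
ply 3, O at XX/O./X./O. | (1,1)=+0→XX/OO/X./O.*; (2,1)=+0→XX/O./XO/O.; (3,1)=+0→XX/O./X./OO
ply 4, X at XX/OO/X./O. | (2,1)=+0→XX/OO/XX/O.*; (3,1)=+0→XX/OO/X./OX
ply 5, O at XX/OO/XX/O. | (3,1)=+0→XX/OO/XX/OO*
ply 6: XX/OO/XX/OO is terminal +0 (X); from XX/../../O. depth 7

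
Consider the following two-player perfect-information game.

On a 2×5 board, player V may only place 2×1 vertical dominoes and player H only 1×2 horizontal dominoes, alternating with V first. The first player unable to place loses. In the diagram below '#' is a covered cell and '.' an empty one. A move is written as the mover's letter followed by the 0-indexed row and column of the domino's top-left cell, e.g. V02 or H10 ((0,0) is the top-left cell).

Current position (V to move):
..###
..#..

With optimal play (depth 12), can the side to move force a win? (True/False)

V winning at [..###/..#..]: True

ply 1, V at ..###/..#.. | V00=+1→#.###/#.#..*; V01=+1→.####/.##..
ply 2, H at #.###/#.#.. | H13=-1→#.###/#.###*
ply 3, V at #.###/#.### | V01=+1→#####/#####*
ply 4: #####/##### is terminal -1 (H); from ..###/..#.. depth 12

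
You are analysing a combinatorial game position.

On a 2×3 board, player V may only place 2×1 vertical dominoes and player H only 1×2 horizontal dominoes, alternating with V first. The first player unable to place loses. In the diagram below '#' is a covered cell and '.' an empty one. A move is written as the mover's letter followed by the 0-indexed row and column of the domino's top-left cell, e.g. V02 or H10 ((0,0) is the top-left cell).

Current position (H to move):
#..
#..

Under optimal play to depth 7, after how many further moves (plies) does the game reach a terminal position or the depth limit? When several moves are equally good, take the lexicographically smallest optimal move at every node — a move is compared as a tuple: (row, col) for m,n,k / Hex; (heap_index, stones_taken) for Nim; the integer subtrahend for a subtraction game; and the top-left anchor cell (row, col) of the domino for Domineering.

PV length from [#../#..]: 1 ply

p1 H@[#../#..]: H01[###/#..]+1* H11[#../###]+1
p2 V@[###/#..] terminal -1; root [#../#..] d7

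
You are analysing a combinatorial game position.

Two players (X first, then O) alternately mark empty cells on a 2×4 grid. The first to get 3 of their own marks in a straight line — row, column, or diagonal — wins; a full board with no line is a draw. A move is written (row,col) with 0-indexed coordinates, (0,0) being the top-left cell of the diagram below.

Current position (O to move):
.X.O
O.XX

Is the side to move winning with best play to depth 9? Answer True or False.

p1 O@[.X.O/O.XX]: (0,0)[OX.O/O.XX]-1 (0,2)[.XOO/O.XX]-1 (1,1)[.X.O/OOXX]+0*
p2 X@[.X.O/OOXX]: (0,0)[XX.O/OOXX]+0* (0,2)[.XXO/OOXX]+0
p3 O@[XX.O/OOXX]: (0,2)[XXOO/OOXX]+0*
p4 X@[XXOO/OOXX] terminal +0; root [.X.O/O.XX] d9

O winning at [.X.O/O.XX]: False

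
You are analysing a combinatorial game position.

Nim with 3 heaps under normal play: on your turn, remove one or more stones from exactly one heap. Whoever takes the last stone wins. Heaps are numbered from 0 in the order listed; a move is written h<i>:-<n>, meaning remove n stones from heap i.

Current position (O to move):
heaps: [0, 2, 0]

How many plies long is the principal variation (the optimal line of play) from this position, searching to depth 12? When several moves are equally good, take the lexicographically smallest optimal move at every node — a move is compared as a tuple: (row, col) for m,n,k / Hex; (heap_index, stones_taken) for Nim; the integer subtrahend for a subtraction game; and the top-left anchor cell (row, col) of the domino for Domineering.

PV length from [(0,2,0)]: 1 ply

ply 1, O at (0,2,0) | h1:-1=-1→(0,1,0); h1:-2=+1→(0,0,0)*
ply 2: (0,0,0) is terminal -1 (X); from (0,2,0) depth 12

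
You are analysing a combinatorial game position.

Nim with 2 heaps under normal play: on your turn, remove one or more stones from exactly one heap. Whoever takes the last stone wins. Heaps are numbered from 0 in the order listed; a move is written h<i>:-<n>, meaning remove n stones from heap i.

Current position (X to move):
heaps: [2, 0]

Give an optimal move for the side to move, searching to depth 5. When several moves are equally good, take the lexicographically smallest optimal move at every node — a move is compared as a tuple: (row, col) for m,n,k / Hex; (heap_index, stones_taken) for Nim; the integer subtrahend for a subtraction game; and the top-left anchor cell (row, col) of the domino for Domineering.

X's best at [(2,0)]: h0:-2

p1 X@[(2,0)]: h0:-1[(1,0)]-1 h0:-2[(0,0)]+1*
p2 O@[(0,0)] terminal -1; root [(2,0)] d5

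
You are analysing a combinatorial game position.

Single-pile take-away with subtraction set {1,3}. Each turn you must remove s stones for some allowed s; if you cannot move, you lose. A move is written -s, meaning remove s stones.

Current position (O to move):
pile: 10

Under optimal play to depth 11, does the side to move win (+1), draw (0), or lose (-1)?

value(10, O) = -1

[10] O move#1: -1:-1/9*, -3:-1/7
[9] X move#2: -1:+1/8*, -3:+1/6
[8] O move#3: -1:-1/7*, -3:-1/5
[7] X move#4: -1:+1/6*, -3:+1/4
[6] O move#5: -1:-1/5*, -3:-1/3
[5] X move#6: -1:+1/4*, -3:+1/2
[4] O move#7: -1:-1/3*, -3:-1/1
[3] X move#8: -1:+1/2*, -3:+1/0
[2] O move#9: -1:-1/1*
[1] X move#10: -1:+1/0*
[0] end (terminal -1, O#11); searched 10 to 11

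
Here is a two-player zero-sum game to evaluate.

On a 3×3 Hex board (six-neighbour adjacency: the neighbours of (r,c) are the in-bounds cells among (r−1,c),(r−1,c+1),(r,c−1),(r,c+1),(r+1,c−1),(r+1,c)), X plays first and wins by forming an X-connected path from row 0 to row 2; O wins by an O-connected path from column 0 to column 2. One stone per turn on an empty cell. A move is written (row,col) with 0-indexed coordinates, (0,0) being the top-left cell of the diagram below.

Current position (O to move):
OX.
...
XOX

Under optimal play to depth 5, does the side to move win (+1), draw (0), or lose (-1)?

ply 1, O at OX./.../XOX | (0,2)=-1→OXO/.../XOX*; (1,0)=-1→OX./O../XOX; (1,1)=-1→OX./.O./XOX; (1,2)=-1→OX./..O/XOX
ply 2, X at OXO/.../XOX | (1,0)=+1→OXO/X../XOX*; (1,1)=+1→OXO/.X./XOX; (1,2)=+1→OXO/..X/XOX
ply 3: OXO/X../XOX is terminal -1 (O); from OX./.../XOX depth 5

value(OX./.../XOX, O) = -1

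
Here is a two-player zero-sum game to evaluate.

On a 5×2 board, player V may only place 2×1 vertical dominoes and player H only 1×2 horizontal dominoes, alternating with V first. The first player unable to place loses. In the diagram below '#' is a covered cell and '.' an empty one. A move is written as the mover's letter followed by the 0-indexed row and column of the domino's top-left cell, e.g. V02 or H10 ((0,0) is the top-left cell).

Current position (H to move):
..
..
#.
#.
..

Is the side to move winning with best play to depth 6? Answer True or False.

H winning at [../../#./#./..]: True

p1 H@[../../#./#./..]: H00[##/../#./#./..]+1* H10[../##/#./#./..]+1 H40[../../#./#./##]-1
p2 V@[##/../#./#./..]: V11[##/.#/##/#./..]-1* V21[##/../##/##/..]-1 V31[##/../#./##/.#]-1
p3 H@[##/.#/##/#./..]: H40[##/.#/##/#./##]+1*
p4 V@[##/.#/##/#./##] terminal -1; root [../../#./#./..] d6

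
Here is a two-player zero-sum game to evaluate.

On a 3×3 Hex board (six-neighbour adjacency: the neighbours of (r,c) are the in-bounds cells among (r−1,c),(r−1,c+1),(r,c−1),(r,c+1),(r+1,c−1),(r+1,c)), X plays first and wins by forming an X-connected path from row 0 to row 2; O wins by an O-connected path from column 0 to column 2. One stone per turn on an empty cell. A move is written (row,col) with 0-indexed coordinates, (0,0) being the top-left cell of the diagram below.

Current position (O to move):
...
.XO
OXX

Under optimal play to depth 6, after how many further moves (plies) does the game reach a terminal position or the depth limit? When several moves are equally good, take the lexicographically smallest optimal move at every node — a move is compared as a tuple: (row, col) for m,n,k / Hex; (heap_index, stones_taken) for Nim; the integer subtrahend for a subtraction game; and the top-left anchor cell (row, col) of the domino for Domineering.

PV length from [.../.XO/OXX]: 2 plies

p1 O@[.../.XO/OXX]: (0,0)[O../.XO/OXX]-1* (0,1)[.O./.XO/OXX]-1 (0,2)[..O/.XO/OXX]-1 (1,0)[.../OXO/OXX]-1
p2 X@[O../.XO/OXX]: (0,1)[OX./.XO/OXX]+1* (0,2)[O.X/.XO/OXX]+1 (1,0)[O../XXO/OXX]+1
p3 O@[OX./.XO/OXX] terminal -1; root [.../.XO/OXX] d6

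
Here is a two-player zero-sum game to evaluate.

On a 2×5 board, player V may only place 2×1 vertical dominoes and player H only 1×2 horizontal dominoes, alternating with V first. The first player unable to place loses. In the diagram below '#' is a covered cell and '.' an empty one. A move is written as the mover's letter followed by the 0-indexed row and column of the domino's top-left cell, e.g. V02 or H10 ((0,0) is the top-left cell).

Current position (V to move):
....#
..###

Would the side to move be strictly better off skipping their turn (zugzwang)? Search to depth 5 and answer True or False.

zugzwang(....#/..###, V) = False

ply 1, V at ....#/..### | V00=-1→#...#/#.###; V01=+1→.#..#/.####*
ply 2, H at .#..#/.#### | H02=-1→.####/.####*
ply 3, V at .####/.#### | V00=+1→#####/#####*
ply 4: #####/##### is terminal -1 (H); from ....#/..### depth 5
if V skipped the turn, H would face:
~ ply 1, H at ....#/..### | H00=+1→##..#/..###*; H01=-1→.##.#/..###; H02=-1→..###/..###; H10=+1→....#/#####
~ ply 2: ##..#/..### is terminal -1 (V); from ....#/..### depth 5
compare (V): move=+1 vs pass=-1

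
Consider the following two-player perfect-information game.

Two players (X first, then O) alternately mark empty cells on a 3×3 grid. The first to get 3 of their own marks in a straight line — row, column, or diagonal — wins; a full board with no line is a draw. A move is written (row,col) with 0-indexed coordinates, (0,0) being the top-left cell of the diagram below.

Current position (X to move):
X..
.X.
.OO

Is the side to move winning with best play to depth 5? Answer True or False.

X winning at [X../.X./.OO]: True

ply 1, X at X../.X./.OO | (0,1)=-1→XX./.X./.OO; (0,2)=-1→X.X/.X./.OO; (1,0)=-1→X../XX./.OO; (1,2)=-1→X../.XX/.OO; (2,0)=+1→X../.X./XOO*
ply 2, O at X../.X./XOO | (0,1)=-1→XO./.X./XOO*; (0,2)=-1→X.O/.X./XOO; (1,0)=-1→X../OX./XOO; (1,2)=-1→X../.XO/XOO
ply 3, X at XO./.X./XOO | (0,2)=+1→XOX/.X./XOO*; (1,0)=+1→XO./XX./XOO; (1,2)=+1→XO./.XX/XOO
ply 4: XOX/.X./XOO is terminal -1 (O); from X../.X./.OO depth 5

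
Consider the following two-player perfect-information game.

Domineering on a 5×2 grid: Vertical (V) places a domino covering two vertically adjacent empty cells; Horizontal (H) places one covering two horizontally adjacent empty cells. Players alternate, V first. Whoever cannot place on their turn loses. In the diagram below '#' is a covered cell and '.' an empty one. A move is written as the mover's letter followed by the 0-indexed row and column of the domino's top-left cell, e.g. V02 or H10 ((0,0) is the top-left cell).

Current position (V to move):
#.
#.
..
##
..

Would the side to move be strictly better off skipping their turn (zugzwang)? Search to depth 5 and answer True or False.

[#./#./../##/..] V move#1: V01:-1/##/##/../##/..*, V11:-1/#./##/.#/##/..
[##/##/../##/..] H move#2: H20:+1/##/##/##/##/..*, H40:+1/##/##/../##/##
[##/##/##/##/..] end (terminal -1, V#3); searched #./#./../##/.. to 5
if V skipped the turn, H would face:
~ [#./#./../##/..] H move#1: H20:+1/#./#./##/##/..*, H40:-1/#./#./../##/##
~ [#./#./##/##/..] V move#2: V01:-1/##/##/##/##/..*
~ [##/##/##/##/..] H move#3: H40:+1/##/##/##/##/##*
~ [##/##/##/##/##] end (terminal -1, V#4); searched #./#./../##/.. to 5
compare (V): move=-1 vs pass=-1

zugzwang(#./#./../##/.., V) = False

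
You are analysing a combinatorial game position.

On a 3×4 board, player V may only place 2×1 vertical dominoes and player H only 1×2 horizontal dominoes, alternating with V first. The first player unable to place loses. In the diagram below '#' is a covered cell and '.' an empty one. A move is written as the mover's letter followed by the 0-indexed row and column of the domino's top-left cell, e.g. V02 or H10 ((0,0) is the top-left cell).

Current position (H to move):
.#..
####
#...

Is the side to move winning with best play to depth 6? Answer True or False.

H winning at [.#../####/#...]: True

[.#../####/#...] H move#1: H02:+1/.###/####/#...*, H21:+1/.#../####/###., H22:+1/.#../####/#.##
[.###/####/#...] end (terminal -1, V#2); searched .#../####/#... to 6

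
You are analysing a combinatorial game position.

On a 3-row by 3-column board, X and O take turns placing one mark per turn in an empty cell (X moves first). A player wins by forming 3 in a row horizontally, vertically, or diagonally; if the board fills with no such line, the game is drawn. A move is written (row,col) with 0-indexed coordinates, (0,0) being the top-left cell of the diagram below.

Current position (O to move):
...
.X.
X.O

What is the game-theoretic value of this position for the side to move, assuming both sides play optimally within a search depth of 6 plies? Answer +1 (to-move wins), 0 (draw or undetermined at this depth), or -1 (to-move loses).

[.../.X./X.O] O move#1: (0,0):-1/O../.X./X.O, (0,1):-1/.O./.X./X.O, (0,2):+0/..O/.X./X.O*, (1,0):-1/.../OX./X.O, (1,2):-1/.../.XO/X.O, (2,1):-1/.../.X./XOO
[..O/.X./X.O] X move#2: (0,0):-1/X.O/.X./X.O, (0,1):-1/.XO/.X./X.O, (1,0):-1/..O/XX./X.O, (1,2):+0/..O/.XX/X.O*, (2,1):-1/..O/.X./XXO
[..O/.XX/X.O] O move#3: (0,0):-1/O.O/.XX/X.O, (0,1):-1/.OO/.XX/X.O, (1,0):+0/..O/OXX/X.O*, (2,1):-1/..O/.XX/XOO
[..O/OXX/X.O] X move#4: (0,0):+0/X.O/OXX/X.O*, (0,1):+0/.XO/OXX/X.O, (2,1):+0/..O/OXX/XXO
[X.O/OXX/X.O] O move#5: (0,1):+0/XOO/OXX/X.O*, (2,1):+0/X.O/OXX/XOO
[XOO/OXX/X.O] X move#6: (2,1):+0/XOO/OXX/XXO*
[XOO/OXX/XXO] end (terminal +0, O#7); searched .../.X./X.O to 6

value(.../.X./X.O, O) = 0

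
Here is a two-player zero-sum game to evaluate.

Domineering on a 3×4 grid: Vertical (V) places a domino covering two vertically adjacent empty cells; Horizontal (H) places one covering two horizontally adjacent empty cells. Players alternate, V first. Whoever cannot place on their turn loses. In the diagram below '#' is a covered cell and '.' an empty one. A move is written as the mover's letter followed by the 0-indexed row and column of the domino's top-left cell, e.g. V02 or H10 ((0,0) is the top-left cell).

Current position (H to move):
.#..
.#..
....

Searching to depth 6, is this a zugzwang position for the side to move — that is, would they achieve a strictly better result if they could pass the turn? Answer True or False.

ply 1, H at .#../.#../.... | H02=-1→.###/.#../....; H12=+1→.#../.###/....*; H20=-1→.#../.#../##..; H21=-1→.#../.#../.##.; H22=-1→.#../.#../..##
ply 2, V at .#../.###/.... | V00=-1→##../####/....*; V10=-1→.#../####/#...
ply 3, H at ##../####/.... | H02=+1→####/####/....*; H20=+1→##../####/##..; H21=+1→##../####/.##.; H22=+1→##../####/..##
ply 4: ####/####/.... is terminal -1 (V); from .#../.#../.... depth 6
suppose H passes — search the same position with V to move:
pass> ply 1, V at .#../.#../.... | V00=-1→##../##../....; V02=+1→.##./.##./....*; V03=+1→.#.#/.#.#/....; V10=-1→.#../##../#...; V12=+1→.#../.##./..#.; V13=+1→.#../.#.#/...#
pass> ply 2, H at .##./.##./.... | H20=-1→.##./.##./##..*; H21=-1→.##./.##./.##.; H22=-1→.##./.##./..##
pass> ply 3, V at .##./.##./##.. | V00=+1→###./###./##..*; V03=+1→.###/.###/##..; V13=+1→.##./.###/##.#
pass> ply 4, H at ###./###./##.. | H22=-1→###./###./####*
pass> ply 5, V at ###./###./#### | V03=+1→####/####/####*
pass> ply 6: ####/####/#### is terminal -1 (H); from .#../.#../.... depth 6
for H: play +1, pass -1

zugzwang(.#../.#../...., H) = False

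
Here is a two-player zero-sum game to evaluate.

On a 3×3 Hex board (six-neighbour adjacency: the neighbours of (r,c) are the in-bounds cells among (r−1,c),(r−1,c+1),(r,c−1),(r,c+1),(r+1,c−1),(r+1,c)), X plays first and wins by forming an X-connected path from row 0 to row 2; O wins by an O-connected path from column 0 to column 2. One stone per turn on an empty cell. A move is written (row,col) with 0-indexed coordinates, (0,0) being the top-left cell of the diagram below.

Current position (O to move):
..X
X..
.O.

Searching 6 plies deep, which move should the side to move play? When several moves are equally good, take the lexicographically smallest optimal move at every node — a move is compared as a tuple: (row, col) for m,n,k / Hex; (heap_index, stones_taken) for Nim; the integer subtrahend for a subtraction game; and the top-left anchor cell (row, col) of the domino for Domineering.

O's best at [..X/X../.O.]: (2,0)

p1 O@[..X/X../.O.]: (0,0)[O.X/X../.O.]-1 (0,1)[.OX/X../.O.]-1 (1,1)[..X/XO./.O.]-1 (1,2)[..X/X.O/.O.]-1 (2,0)[..X/X../OO.]+1* (2,2)[..X/X../.OO]-1
p2 X@[..X/X../OO.]: (0,0)[X.X/X../OO.]-1* (0,1)[.XX/X../OO.]-1 (1,1)[..X/XX./OO.]-1 (1,2)[..X/X.X/OO.]-1 (2,2)[..X/X../OOX]-1
p3 O@[X.X/X../OO.]: (0,1)[XOX/X../OO.]+1* (1,1)[X.X/XO./OO.]+1 (1,2)[X.X/X.O/OO.]+1 (2,2)[X.X/X../OOO]+1
p4 X@[XOX/X../OO.]: (1,1)[XOX/XX./OO.]-1* (1,2)[XOX/X.X/OO.]-1 (2,2)[XOX/X../OOX]-1
p5 O@[XOX/XX./OO.]: (1,2)[XOX/XXO/OO.]+1* (2,2)[XOX/XX./OOO]+1
p6 X@[XOX/XXO/OO.] terminal -1; root [..X/X../.O.] d6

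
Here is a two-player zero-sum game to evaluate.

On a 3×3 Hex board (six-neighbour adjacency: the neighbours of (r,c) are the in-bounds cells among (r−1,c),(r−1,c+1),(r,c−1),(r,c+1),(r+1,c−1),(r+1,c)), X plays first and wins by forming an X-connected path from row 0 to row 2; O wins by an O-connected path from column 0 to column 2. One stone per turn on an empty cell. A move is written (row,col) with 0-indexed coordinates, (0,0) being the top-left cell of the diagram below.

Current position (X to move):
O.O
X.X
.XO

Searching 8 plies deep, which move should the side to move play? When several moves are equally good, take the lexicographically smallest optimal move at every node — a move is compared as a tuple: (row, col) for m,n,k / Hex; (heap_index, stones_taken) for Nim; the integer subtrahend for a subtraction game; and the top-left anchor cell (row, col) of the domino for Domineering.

p1 X@[O.O/X.X/.XO]: (0,1)[OXO/X.X/.XO]+1* (1,1)[O.O/XXX/.XO]-1 (2,0)[O.O/X.X/XXO]-1
p2 O@[OXO/X.X/.XO]: (1,1)[OXO/XOX/.XO]-1* (2,0)[OXO/X.X/OXO]-1
p3 X@[OXO/XOX/.XO]: (2,0)[OXO/XOX/XXO]+1*
p4 O@[OXO/XOX/XXO] terminal -1; root [O.O/X.X/.XO] d8

X's best at [O.O/X.X/.XO]: (0,1)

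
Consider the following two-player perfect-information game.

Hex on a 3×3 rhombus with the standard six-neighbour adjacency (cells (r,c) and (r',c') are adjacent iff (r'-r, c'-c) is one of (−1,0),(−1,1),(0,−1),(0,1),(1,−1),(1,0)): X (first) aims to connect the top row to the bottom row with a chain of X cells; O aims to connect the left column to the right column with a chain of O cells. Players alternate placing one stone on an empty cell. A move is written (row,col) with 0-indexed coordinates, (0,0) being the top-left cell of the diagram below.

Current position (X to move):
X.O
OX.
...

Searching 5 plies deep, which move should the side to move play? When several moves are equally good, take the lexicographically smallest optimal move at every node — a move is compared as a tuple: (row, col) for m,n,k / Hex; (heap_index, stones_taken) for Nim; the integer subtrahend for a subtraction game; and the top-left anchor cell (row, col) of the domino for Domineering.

X's best at [X.O/OX./...]: (0,1)

[X.O/OX./...] X move#1: (0,1):+1/XXO/OX./...*, (1,2):-1/X.O/OXX/..., (2,0):-1/X.O/OX./X.., (2,1):-1/X.O/OX./.X., (2,2):-1/X.O/OX./..X
[XXO/OX./...] O move#2: (1,2):-1/XXO/OXO/...*, (2,0):-1/XXO/OX./O.., (2,1):-1/XXO/OX./.O., (2,2):-1/XXO/OX./..O
[XXO/OXO/...] X move#3: (2,0):+1/XXO/OXO/X..*, (2,1):+1/XXO/OXO/.X., (2,2):+1/XXO/OXO/..X
[XXO/OXO/X..] end (terminal -1, O#4); searched X.O/OX./... to 5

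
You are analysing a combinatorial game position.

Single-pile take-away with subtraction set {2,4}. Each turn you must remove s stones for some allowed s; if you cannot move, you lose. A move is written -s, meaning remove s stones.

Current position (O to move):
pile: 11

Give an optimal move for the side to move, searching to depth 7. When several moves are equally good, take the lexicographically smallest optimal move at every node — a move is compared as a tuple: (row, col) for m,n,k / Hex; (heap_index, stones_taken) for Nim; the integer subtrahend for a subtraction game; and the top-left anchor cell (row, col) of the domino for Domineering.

ply 1, O at 11 | -2=-1→9; -4=+1→7*
ply 2, X at 7 | -2=-1→5*; -4=-1→3
ply 3, O at 5 | -2=-1→3; -4=+1→1*
ply 4: 1 is terminal -1 (X); from 11 depth 7

O's best at [11]: -4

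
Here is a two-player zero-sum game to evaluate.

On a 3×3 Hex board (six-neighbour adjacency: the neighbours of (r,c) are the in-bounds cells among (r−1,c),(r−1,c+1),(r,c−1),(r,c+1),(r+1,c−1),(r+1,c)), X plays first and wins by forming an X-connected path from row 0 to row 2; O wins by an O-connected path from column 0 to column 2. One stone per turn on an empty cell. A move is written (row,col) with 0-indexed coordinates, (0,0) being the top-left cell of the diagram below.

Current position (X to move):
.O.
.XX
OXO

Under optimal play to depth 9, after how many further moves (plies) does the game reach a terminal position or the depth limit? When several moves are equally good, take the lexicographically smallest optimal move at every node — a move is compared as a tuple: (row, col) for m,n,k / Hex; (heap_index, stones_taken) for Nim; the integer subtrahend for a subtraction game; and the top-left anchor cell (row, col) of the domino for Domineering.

p1 X@[.O./.XX/OXO]: (0,0)[XO./.XX/OXO]+1* (0,2)[.OX/.XX/OXO]+1 (1,0)[.O./XXX/OXO]+1
p2 O@[XO./.XX/OXO]: (0,2)[XOO/.XX/OXO]-1* (1,0)[XO./OXX/OXO]-1
p3 X@[XOO/.XX/OXO]: (1,0)[XOO/XXX/OXO]+1*
p4 O@[XOO/XXX/OXO] terminal -1; root [.O./.XX/OXO] d9

PV length from [.O./.XX/OXO]: 3 plies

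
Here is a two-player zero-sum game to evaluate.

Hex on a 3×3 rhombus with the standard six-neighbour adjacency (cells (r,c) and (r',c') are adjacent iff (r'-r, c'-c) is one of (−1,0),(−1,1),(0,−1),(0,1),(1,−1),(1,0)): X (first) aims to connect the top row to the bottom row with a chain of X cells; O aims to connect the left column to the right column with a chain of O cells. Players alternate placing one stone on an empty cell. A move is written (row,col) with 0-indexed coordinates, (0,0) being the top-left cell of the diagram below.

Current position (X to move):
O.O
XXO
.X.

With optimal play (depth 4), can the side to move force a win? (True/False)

X winning at [O.O/XXO/.X.]: True

ply 1, X at O.O/XXO/.X. | (0,1)=+1→OXO/XXO/.X.*; (2,0)=-1→O.O/XXO/XX.; (2,2)=-1→O.O/XXO/.XX
ply 2: OXO/XXO/.X. is terminal -1 (O); from O.O/XXO/.X. depth 4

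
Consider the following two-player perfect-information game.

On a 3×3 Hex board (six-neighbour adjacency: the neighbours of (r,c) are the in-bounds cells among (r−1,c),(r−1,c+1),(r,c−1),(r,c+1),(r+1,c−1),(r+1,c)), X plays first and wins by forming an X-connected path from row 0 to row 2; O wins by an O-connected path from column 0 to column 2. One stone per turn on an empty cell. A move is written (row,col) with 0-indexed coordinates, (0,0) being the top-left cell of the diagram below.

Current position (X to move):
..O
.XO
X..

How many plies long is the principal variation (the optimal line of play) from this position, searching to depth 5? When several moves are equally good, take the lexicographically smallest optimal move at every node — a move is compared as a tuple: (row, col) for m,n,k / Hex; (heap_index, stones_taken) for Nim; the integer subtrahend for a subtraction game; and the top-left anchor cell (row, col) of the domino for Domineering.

p1 X@[..O/.XO/X..]: (0,0)[X.O/.XO/X..]+1* (0,1)[.XO/.XO/X..]+1 (1,0)[..O/XXO/X..]+1 (2,1)[..O/.XO/XX.]-1 (2,2)[..O/.XO/X.X]-1
p2 O@[X.O/.XO/X..]: (0,1)[XOO/.XO/X..]-1* (1,0)[X.O/OXO/X..]-1 (2,1)[X.O/.XO/XO.]-1 (2,2)[X.O/.XO/X.O]-1
p3 X@[XOO/.XO/X..]: (1,0)[XOO/XXO/X..]+1* (2,1)[XOO/.XO/XX.]-1 (2,2)[XOO/.XO/X.X]-1
p4 O@[XOO/XXO/X..] terminal -1; root [..O/.XO/X..] d5

PV length from [..O/.XO/X..]: 3 plies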